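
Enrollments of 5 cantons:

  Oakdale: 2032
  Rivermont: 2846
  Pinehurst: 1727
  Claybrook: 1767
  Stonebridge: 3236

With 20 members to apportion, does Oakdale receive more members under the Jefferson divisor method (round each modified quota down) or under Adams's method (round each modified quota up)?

Jefferson: Oakdale 3, Rivermont 5, Pinehurst 3, Claybrook 3, Stonebridge 6.
Adams: Oakdale 4, Rivermont 5, Pinehurst 3, Claybrook 3, Stonebridge 5.
Oakdale gets 3 under Jefferson and 4 under Adams.

Adams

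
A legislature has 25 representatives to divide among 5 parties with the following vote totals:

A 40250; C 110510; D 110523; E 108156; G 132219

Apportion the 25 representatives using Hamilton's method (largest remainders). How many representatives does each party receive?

A: 2, C: 5, D: 6, E: 5, G: 7

The standard divisor is 501658/25 ≈ 20066.32.
Standard quotas: A 2.0058, C 5.5072, D 5.5079, E 5.3899, G 6.5891.
Lower quotas: A 2, C 5, D 5, E 5, G 6 (sum 23, leaving 2 seats).
Remainders in descending order: G 0.5891, D 0.5079, C 0.5072, E 0.3899, A 0.0058.
Largest remainders: G, D receive the extra seats.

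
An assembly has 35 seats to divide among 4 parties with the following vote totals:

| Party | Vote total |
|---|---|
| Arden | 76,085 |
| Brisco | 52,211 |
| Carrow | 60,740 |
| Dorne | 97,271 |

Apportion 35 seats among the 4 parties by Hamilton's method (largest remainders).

The standard divisor is 286307/35 ≈ 8180.2.
Standard quotas: Arden 9.3011, Brisco 6.3826, Carrow 7.4252, Dorne 11.8910.
Lower quotas: Arden 9, Brisco 6, Carrow 7, Dorne 11 (sum 33, leaving 2 seats).
Remainders in descending order: Dorne 0.8910, Carrow 0.4252, Brisco 0.3826, Arden 0.3011.
Largest remainders: Dorne, Carrow receive the extra seats.

Arden: 9; Brisco: 6; Carrow: 8; Dorne: 12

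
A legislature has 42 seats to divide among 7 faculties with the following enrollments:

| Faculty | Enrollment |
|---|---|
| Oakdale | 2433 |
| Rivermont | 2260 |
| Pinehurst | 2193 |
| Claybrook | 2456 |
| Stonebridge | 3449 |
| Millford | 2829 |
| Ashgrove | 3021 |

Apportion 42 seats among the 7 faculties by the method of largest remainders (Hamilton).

Total 18641; standard divisor 18641/42 ≈ 443.833.
Standard quotas: Oakdale 5.482, Rivermont 5.092, Pinehurst 4.941, Claybrook 5.534, Stonebridge 7.771, Millford 6.374, Ashgrove 6.807.
Lower quotas: Oakdale 5, Rivermont 5, Pinehurst 4, Claybrook 5, Stonebridge 7, Millford 6, Ashgrove 6 (sum 38, leaving 4 seats).
Remainders in descending order: Pinehurst 0.941, Ashgrove 0.807, Stonebridge 0.771, Claybrook 0.534, Oakdale 0.482, Millford 0.374, Rivermont 0.092.
Largest remainders: Pinehurst, Ashgrove, Stonebridge, Claybrook receive the extra seats.

Oakdale=5, Rivermont=5, Pinehurst=5, Claybrook=6, Stonebridge=8, Millford=6, Ashgrove=7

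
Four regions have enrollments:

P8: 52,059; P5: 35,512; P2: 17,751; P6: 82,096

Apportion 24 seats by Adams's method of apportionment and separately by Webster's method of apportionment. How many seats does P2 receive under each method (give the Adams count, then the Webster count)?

3 and 2

Adams: P8 6, P5 5, P2 3, P6 10.
Webster: P8 7, P5 5, P2 2, P6 10.
P2 gets 3 under Adams and 2 under Webster.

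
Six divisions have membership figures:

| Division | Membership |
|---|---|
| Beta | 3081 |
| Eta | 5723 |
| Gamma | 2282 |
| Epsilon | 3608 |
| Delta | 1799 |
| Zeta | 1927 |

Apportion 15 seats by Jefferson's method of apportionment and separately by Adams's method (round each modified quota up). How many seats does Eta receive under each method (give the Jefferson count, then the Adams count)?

Jefferson: Beta 3, Eta 5, Gamma 2, Epsilon 3, Delta 1, Zeta 1.
Adams: Beta 2, Eta 4, Gamma 2, Epsilon 3, Delta 2, Zeta 2.
Eta gets 5 under Jefferson and 4 under Adams.

5 and 4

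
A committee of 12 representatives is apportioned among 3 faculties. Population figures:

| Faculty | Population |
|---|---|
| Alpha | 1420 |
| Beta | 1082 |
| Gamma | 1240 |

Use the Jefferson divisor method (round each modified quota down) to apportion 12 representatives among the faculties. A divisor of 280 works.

Alpha: 5, Beta: 3, Gamma: 4

With modified divisor 280: modified quotas Alpha 5.071, Beta 3.864, Gamma 4.429.
Rounding down: Alpha 5, Beta 3, Gamma 4 (total 12).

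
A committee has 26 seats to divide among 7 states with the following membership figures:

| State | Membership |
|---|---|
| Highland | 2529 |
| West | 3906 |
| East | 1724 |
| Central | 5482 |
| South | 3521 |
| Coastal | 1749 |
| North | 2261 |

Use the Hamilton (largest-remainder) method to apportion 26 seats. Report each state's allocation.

Highland 3, West 5, East 2, Central 7, South 4, Coastal 2, North 3

The standard divisor is 21172/26 ≈ 814.308.
Standard quotas: Highland 3.1057, West 4.7967, East 2.1171, Central 6.7321, South 4.3239, Coastal 2.1478, North 2.7766.
Lower quotas: Highland 3, West 4, East 2, Central 6, South 4, Coastal 2, North 2 (sum 23, leaving 3 seats).
Remainders in descending order: West 0.7967, North 0.7766, Central 0.7321, South 0.3239, Coastal 0.1478, East 0.1171, Highland 0.1057.
The surplus seats go to West, North, Central.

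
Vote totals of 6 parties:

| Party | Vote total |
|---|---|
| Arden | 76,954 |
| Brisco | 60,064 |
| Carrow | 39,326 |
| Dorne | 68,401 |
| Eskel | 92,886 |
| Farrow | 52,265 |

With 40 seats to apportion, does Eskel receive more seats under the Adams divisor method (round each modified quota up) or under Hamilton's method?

Hamilton

Adams: Arden 8, Brisco 6, Carrow 4, Dorne 7, Eskel 9, Farrow 6.
Hamilton: Arden 8, Brisco 6, Carrow 4, Dorne 7, Eskel 10, Farrow 5.
Eskel gets 9 under Adams and 10 under Hamilton.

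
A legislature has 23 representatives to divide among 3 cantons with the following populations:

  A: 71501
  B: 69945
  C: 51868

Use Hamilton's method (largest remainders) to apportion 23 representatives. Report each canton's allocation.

The standard divisor is 193314/23 ≈ 8404.957.
Standard quotas: A 8.5070, B 8.3219, C 6.1711.
Lower quotas: A 8, B 8, C 6 (sum 22, leaving 1 seat).
Remainders in descending order: A 0.5070, B 0.3219, C 0.1711.
The surplus seat goes to A.

A=9, B=8, C=6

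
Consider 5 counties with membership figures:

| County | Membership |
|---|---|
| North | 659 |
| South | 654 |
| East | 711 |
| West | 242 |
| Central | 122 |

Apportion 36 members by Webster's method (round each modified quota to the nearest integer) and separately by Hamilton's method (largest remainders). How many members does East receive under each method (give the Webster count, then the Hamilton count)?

10 and 11

Webster: North 10, South 10, East 10, West 4, Central 2.
Hamilton: North 10, South 10, East 11, West 3, Central 2.
East gets 10 under Webster and 11 under Hamilton.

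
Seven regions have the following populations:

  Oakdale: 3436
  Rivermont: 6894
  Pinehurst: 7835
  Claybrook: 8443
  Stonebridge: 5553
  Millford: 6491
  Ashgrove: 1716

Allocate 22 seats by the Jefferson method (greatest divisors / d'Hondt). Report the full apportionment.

Oakdale 2, Rivermont 4, Pinehurst 4, Claybrook 5, Stonebridge 3, Millford 3, Ashgrove 1

Standard divisor 40368/22 ≈ 1834.909; standard quotas: Oakdale 1.873, Rivermont 3.757, Pinehurst 4.270, Claybrook 4.601, Stonebridge 3.026, Millford 3.538, Ashgrove 0.935.
Rounding down gives 1, 3, 4, 4, 3, 3, 0 = 18 seats, so the divisor must be adjusted.
With modified divisor 1660: modified quotas Oakdale 2.070, Rivermont 4.153, Pinehurst 4.720, Claybrook 5.086, Stonebridge 3.345, Millford 3.910, Ashgrove 1.034.
Rounding down: Oakdale 2, Rivermont 4, Pinehurst 4, Claybrook 5, Stonebridge 3, Millford 3, Ashgrove 1 (total 22).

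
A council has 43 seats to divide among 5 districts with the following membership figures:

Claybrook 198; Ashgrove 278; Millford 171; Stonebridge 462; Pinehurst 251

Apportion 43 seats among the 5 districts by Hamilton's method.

Claybrook: 6; Ashgrove: 9; Millford: 5; Stonebridge: 15; Pinehurst: 8

The standard divisor is 1360/43 ≈ 31.628.
Standard quotas: Claybrook 6.260, Ashgrove 8.790, Millford 5.407, Stonebridge 14.607, Pinehurst 7.936.
Lower quotas: Claybrook 6, Ashgrove 8, Millford 5, Stonebridge 14, Pinehurst 7 (sum 40, leaving 3 seats).
Remainders in descending order: Pinehurst 0.936, Ashgrove 0.790, Stonebridge 0.607, Millford 0.407, Claybrook 0.260.
Largest remainders: Pinehurst, Ashgrove, Stonebridge receive the extra seats.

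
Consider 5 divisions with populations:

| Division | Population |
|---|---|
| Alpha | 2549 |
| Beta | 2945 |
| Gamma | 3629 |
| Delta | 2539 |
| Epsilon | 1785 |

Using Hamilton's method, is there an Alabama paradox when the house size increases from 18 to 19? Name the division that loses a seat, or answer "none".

At 18 seats: Alpha 4, Beta 4, Gamma 5, Delta 3, Epsilon 2.
At 19 seats: Alpha 4, Beta 4, Gamma 5, Delta 4, Epsilon 2.
No division's allocation decreased.

none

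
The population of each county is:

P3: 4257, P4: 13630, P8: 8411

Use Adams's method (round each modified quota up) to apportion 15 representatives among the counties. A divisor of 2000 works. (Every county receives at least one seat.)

P3 3; P4 7; P8 5

With modified divisor 2000: modified quotas P3 2.128, P4 6.815, P8 4.205.
Rounding up: P3 3, P4 7, P8 5 (total 15).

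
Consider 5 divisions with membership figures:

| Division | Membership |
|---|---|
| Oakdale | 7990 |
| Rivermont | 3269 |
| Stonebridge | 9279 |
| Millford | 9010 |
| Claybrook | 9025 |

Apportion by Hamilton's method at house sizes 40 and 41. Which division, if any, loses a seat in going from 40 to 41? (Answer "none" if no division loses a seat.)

Rivermont

At 40 seats: Oakdale 8, Rivermont 4, Stonebridge 10, Millford 9, Claybrook 9.
At 41 seats: Oakdale 8, Rivermont 3, Stonebridge 10, Millford 10, Claybrook 10.
Rivermont drops from 4 to 3.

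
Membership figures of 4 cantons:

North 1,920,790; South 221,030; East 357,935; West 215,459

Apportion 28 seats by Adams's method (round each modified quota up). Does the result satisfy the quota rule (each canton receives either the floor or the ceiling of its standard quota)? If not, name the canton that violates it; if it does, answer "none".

Standard quotas: North 19.808, South 2.279, East 3.691, West 2.222.
Adams allocation: North 18, South 3, East 4, West 3.
North has quota 19.808 (lower 19, upper 20) but receives 18 — outside the quota interval.

North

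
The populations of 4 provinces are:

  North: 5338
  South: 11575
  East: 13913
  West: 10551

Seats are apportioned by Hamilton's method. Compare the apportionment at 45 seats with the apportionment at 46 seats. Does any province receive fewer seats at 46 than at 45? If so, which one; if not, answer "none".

none

At 45 seats: North 6, South 13, East 15, West 11.
At 46 seats: North 6, South 13, East 15, West 12.
No province's allocation decreased.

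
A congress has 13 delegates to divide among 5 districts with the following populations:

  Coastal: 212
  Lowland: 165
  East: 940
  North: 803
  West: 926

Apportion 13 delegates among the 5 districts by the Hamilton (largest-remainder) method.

Total 3046; standard divisor 3046/13 ≈ 234.308.
Standard quotas: Coastal 0.905, Lowland 0.704, East 4.012, North 3.427, West 3.952.
Lower quotas: Coastal 0, Lowland 0, East 4, North 3, West 3 (sum 10, leaving 3 seats).
Remainders in descending order: West 0.952, Coastal 0.905, Lowland 0.704, North 0.427, East 0.012.
Largest remainders: West, Coastal, Lowland receive the extra seats.

Coastal=1; Lowland=1; East=4; North=3; West=4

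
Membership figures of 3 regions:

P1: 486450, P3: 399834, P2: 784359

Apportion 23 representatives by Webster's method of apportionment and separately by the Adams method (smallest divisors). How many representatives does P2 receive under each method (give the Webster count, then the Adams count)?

11 and 10

Webster: P1 7, P3 5, P2 11.
Adams: P1 7, P3 6, P2 10.
P2 gets 11 under Webster and 10 under Adams.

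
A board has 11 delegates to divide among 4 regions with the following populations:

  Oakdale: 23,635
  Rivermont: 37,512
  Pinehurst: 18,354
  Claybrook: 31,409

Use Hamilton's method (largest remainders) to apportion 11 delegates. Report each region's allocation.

Oakdale 2, Rivermont 4, Pinehurst 2, Claybrook 3

The standard divisor is 110910/11 ≈ 10082.727.
Standard quotas: Oakdale 2.3441, Rivermont 3.7204, Pinehurst 1.8203, Claybrook 3.1151.
Lower quotas: Oakdale 2, Rivermont 3, Pinehurst 1, Claybrook 3 (sum 9, leaving 2 seats).
Remainders in descending order: Pinehurst 0.8203, Rivermont 0.7204, Oakdale 0.3441, Claybrook 0.1151.
The surplus seats go to Pinehurst, Rivermont.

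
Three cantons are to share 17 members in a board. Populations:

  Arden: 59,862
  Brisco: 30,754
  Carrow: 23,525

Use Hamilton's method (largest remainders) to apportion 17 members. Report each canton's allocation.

Arden 9; Brisco 5; Carrow 3

Standard divisor: 114141 ÷ 17 ≈ 6714.176.
Standard quotas: Arden 8.9158, Brisco 4.5805, Carrow 3.5038.
Lower quotas: Arden 8, Brisco 4, Carrow 3 (sum 15, leaving 2 seats).
Remainders in descending order: Arden 0.9158, Brisco 0.5805, Carrow 0.5038.
The surplus seats go to Arden, Brisco.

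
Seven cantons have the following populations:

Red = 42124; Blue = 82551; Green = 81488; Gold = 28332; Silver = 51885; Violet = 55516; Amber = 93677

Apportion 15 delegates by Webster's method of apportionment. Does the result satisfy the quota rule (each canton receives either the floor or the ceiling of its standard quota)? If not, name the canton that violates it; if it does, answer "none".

Standard quotas: Red 1.451, Blue 2.843, Green 2.806, Gold 0.976, Silver 1.787, Violet 1.912, Amber 3.226.
Webster allocation: Red 1, Blue 3, Green 3, Gold 1, Silver 2, Violet 2, Amber 3.
Every allocation lies between the lower and upper quota.

none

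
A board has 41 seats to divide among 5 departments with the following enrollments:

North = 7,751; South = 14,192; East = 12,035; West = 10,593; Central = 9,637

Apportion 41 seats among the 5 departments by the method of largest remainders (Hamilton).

North=6, South=11, East=9, West=8, Central=7

Total 54208; standard divisor 54208/41 ≈ 1322.146.
Standard quotas: North 5.8624, South 10.7341, East 9.1026, West 8.0120, Central 7.2889.
Lower quotas: North 5, South 10, East 9, West 8, Central 7 (sum 39, leaving 2 seats).
Remainders in descending order: North 0.8624, South 0.7341, Central 0.2889, East 0.1026, West 0.0120.
Largest remainders: North, South receive the extra seats.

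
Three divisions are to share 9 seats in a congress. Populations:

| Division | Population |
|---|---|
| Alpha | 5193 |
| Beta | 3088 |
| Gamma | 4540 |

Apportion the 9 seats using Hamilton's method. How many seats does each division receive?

Total 12821; standard divisor 12821/9 ≈ 1424.556.
Standard quotas: Alpha 3.6453, Beta 2.1677, Gamma 3.1870.
Lower quotas: Alpha 3, Beta 2, Gamma 3 (sum 8, leaving 1 seat).
Remainders in descending order: Alpha 0.6453, Gamma 0.1870, Beta 0.1677.
The surplus seat goes to Alpha.

Alpha=4; Beta=2; Gamma=3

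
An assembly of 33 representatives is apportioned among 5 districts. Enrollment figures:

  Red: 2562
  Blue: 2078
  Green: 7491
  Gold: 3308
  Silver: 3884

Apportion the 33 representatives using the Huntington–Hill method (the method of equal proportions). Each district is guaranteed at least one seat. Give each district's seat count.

With divisor 599.5: modified quotas Red 4.274, Blue 3.466, Green 12.495, Gold 5.518, Silver 6.479.
Geometric-mean thresholds: Red √(4·5)=4.472, Blue √(3·4)=3.464, Green √(12·13)=12.490, Gold √(5·6)=5.477, Silver √(6·7)=6.481.
Each quota rounded against its threshold gives Red 4, Blue 4, Green 13, Gold 6, Silver 6 (total 33).

Red: 4, Blue: 4, Green: 13, Gold: 6, Silver: 6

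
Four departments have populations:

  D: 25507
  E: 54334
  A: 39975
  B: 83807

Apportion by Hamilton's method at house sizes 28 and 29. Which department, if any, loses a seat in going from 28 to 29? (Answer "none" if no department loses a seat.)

At 28 seats: D 4, E 7, A 5, B 12.
At 29 seats: D 3, E 8, A 6, B 12.
D drops from 4 to 3.

D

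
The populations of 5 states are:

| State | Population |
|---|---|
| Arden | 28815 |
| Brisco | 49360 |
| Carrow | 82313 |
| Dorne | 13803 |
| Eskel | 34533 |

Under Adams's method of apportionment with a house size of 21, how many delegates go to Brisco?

Standard divisor 208824/21 ≈ 9944; standard quotas: Arden 2.898, Brisco 4.964, Carrow 8.278, Dorne 1.388, Eskel 3.473.
Rounding up gives 3, 5, 9, 2, 4 = 23 seats, so the divisor must be adjusted.
With modified divisor 11600: modified quotas Arden 2.484, Brisco 4.255, Carrow 7.096, Dorne 1.190, Eskel 2.977.
Rounding up: Arden 3, Brisco 5, Carrow 8, Dorne 2, Eskel 3 (total 21).
Brisco receives 5.

5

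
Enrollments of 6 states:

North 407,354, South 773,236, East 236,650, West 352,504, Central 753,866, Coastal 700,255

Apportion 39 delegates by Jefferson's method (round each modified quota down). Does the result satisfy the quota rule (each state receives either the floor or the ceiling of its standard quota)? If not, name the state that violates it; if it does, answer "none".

Standard quotas: North 4.928, South 9.354, East 2.863, West 4.264, Central 9.120, Coastal 8.471.
Jefferson allocation: North 5, South 9, East 3, West 4, Central 9, Coastal 9.
Every allocation lies between the lower and upper quota.

none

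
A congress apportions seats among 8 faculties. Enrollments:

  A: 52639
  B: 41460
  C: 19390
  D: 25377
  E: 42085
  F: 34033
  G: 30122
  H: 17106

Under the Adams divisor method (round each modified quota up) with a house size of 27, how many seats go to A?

Standard divisor 262212/27 ≈ 9711.556; standard quotas: A 5.420, B 4.269, C 1.997, D 2.613, E 4.333, F 3.504, G 3.102, H 1.761.
Rounding up gives 6, 5, 2, 3, 5, 4, 4, 2 = 31 seats, so the divisor must be adjusted.
With modified divisor 10900: modified quotas A 4.829, B 3.804, C 1.779, D 2.328, E 3.861, F 3.122, G 2.763, H 1.569.
Rounding up: A 5, B 4, C 2, D 3, E 4, F 4, G 3, H 2 (total 27).
A receives 5.

5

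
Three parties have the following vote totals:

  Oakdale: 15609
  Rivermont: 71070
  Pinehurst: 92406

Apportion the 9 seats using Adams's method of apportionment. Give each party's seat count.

Oakdale 1; Rivermont 4; Pinehurst 4

Standard divisor 179085/9 ≈ 19898.333; standard quotas: Oakdale 0.784, Rivermont 3.572, Pinehurst 4.644.
Rounding up gives 1, 4, 5 = 10 seats, so the divisor must be adjusted.
With modified divisor 23400: modified quotas Oakdale 0.667, Rivermont 3.037, Pinehurst 3.949.
Rounding up: Oakdale 1, Rivermont 4, Pinehurst 4 (total 9).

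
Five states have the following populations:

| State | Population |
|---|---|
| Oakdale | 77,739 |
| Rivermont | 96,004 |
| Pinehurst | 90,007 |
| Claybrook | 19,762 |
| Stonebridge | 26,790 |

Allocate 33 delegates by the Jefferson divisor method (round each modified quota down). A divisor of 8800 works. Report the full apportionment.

With modified divisor 8800: modified quotas Oakdale 8.834, Rivermont 10.910, Pinehurst 10.228, Claybrook 2.246, Stonebridge 3.044.
Rounding down: Oakdale 8, Rivermont 10, Pinehurst 10, Claybrook 2, Stonebridge 3 (total 33).

Oakdale=8, Rivermont=10, Pinehurst=10, Claybrook=2, Stonebridge=3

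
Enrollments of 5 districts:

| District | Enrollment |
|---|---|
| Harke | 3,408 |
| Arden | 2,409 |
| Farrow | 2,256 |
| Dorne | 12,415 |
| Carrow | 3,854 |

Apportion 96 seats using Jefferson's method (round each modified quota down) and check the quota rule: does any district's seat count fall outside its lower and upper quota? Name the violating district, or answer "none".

Dorne

Standard quotas: Harke 13.440, Arden 9.501, Farrow 8.897, Dorne 48.962, Carrow 15.199.
Jefferson allocation: Harke 13, Arden 9, Farrow 9, Dorne 50, Carrow 15.
Dorne has quota 48.962 (lower 48, upper 49) but receives 50 — outside the quota interval.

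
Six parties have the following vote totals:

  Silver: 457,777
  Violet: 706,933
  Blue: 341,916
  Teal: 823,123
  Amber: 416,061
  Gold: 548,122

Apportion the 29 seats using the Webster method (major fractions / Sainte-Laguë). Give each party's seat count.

Silver 4, Violet 6, Blue 3, Teal 7, Amber 4, Gold 5

Standard divisor 3293932/29 ≈ 113583.862; standard quotas: Silver 4.030, Violet 6.224, Blue 3.010, Teal 7.247, Amber 3.663, Gold 4.826.
Rounding to the nearest integer gives Silver 4, Violet 6, Blue 3, Teal 7, Amber 4, Gold 5 — total 29, matching the house size, so no adjustment is needed.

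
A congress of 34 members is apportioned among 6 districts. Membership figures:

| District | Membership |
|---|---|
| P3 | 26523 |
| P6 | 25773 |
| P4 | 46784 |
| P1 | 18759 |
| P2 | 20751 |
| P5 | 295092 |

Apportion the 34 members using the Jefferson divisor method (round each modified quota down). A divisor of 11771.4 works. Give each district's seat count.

With modified divisor 11771.4: modified quotas P3 2.253, P6 2.189, P4 3.974, P1 1.594, P2 1.763, P5 25.069.
Rounding down: P3 2, P6 2, P4 3, P1 1, P2 1, P5 25 (total 34).

P3 2, P6 2, P4 3, P1 1, P2 1, P5 25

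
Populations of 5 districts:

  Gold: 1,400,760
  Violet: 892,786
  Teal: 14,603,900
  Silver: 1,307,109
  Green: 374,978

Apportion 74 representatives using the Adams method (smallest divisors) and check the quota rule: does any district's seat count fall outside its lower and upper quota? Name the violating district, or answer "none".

Standard quotas: Gold 5.579, Violet 3.556, Teal 58.166, Silver 5.206, Green 1.493.
Adams allocation: Gold 6, Violet 4, Teal 56, Silver 6, Green 2.
Teal has quota 58.166 (lower 58, upper 59) but receives 56 — outside the quota interval.

Teal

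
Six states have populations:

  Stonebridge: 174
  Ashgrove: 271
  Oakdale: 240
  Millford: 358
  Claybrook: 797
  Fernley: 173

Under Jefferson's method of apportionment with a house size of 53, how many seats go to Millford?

10

Standard divisor 2013/53 ≈ 37.981; standard quotas: Stonebridge 4.581, Ashgrove 7.135, Oakdale 6.319, Millford 9.426, Claybrook 20.984, Fernley 4.555.
Rounding down gives 4, 7, 6, 9, 20, 4 = 50 seats, so the divisor must be adjusted.
With modified divisor 35: modified quotas Stonebridge 4.971, Ashgrove 7.743, Oakdale 6.857, Millford 10.229, Claybrook 22.771, Fernley 4.943.
Rounding down: Stonebridge 4, Ashgrove 7, Oakdale 6, Millford 10, Claybrook 22, Fernley 4 (total 53).
Millford receives 10.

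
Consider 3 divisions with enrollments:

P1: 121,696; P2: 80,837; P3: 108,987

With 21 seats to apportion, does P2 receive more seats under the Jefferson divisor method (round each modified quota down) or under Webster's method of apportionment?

Webster

Jefferson: P1 8, P2 5, P3 8.
Webster: P1 8, P2 6, P3 7.
P2 gets 5 under Jefferson and 6 under Webster.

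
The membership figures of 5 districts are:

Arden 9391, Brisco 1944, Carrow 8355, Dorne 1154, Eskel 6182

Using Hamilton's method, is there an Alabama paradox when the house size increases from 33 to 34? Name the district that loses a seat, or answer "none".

At 33 seats: Arden 12, Brisco 2, Carrow 10, Dorne 1, Eskel 8.
At 34 seats: Arden 12, Brisco 2, Carrow 11, Dorne 1, Eskel 8.
No district's allocation decreased.

none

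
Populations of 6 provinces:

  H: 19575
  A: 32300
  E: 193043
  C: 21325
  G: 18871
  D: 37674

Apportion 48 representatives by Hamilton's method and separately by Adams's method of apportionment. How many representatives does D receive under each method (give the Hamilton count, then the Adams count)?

5 and 6

Hamilton: H 3, A 5, E 29, C 3, G 3, D 5.
Adams: H 3, A 5, E 28, C 3, G 3, D 6.
D gets 5 under Hamilton and 6 under Adams.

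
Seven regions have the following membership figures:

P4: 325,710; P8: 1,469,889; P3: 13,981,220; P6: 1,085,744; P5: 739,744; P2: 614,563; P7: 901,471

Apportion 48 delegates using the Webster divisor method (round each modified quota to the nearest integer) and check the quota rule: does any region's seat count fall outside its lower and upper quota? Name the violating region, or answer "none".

Standard quotas: P4 0.818, P8 3.690, P3 35.102, P6 2.726, P5 1.857, P2 1.543, P7 2.263.
Webster allocation: P4 1, P8 4, P3 34, P6 3, P5 2, P2 2, P7 2.
P3 has quota 35.102 (lower 35, upper 36) but receives 34 — outside the quota interval.

P3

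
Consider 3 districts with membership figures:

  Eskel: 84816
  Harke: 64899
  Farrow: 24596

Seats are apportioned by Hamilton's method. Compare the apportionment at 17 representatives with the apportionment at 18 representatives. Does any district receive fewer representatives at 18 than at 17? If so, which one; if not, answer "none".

Farrow

At 17 seats: Eskel 8, Harke 6, Farrow 3.
At 18 seats: Eskel 9, Harke 7, Farrow 2.
Farrow drops from 3 to 2.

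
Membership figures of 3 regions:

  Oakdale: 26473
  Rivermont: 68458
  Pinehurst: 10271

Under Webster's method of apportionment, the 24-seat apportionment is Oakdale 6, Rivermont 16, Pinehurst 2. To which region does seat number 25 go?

Priority for the next seat is population ÷ (current seats + 0.5).
Priorities: Oakdale 4072.769, Rivermont 4148.970, Pinehurst 4108.400.
Highest priority: Rivermont.

Rivermont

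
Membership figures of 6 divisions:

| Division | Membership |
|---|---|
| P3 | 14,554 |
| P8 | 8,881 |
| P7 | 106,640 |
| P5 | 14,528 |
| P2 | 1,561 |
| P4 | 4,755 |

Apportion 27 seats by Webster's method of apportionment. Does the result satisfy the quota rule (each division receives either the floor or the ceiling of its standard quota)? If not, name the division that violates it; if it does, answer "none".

Standard quotas: P3 2.604, P8 1.589, P7 19.078, P5 2.599, P2 0.279, P4 0.851.
Webster allocation: P3 3, P8 2, P7 18, P5 3, P2 0, P4 1.
P7 has quota 19.078 (lower 19, upper 20) but receives 18 — outside the quota interval.

P7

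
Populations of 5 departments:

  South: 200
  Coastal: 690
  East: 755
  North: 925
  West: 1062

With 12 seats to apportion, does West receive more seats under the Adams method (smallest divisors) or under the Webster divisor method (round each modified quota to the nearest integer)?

Adams: South 1, Coastal 2, East 3, North 3, West 3.
Webster: South 1, Coastal 2, East 2, North 3, West 4.
West gets 3 under Adams and 4 under Webster.

Webster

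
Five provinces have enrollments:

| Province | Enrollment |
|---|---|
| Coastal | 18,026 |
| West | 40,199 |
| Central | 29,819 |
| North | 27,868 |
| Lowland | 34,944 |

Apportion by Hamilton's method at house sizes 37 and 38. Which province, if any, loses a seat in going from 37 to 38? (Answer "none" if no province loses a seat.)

At 37 seats: Coastal 4, West 10, Central 7, North 7, Lowland 9.
At 38 seats: Coastal 5, West 10, Central 7, North 7, Lowland 9.
No province's allocation decreased.

none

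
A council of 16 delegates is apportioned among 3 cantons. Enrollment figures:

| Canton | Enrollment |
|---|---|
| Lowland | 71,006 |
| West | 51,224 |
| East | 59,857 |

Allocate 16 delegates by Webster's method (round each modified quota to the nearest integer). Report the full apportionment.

Standard divisor 182087/16 ≈ 11380.438; standard quotas: Lowland 6.239, West 4.501, East 5.260.
Rounding to the nearest integer gives Lowland 6, West 5, East 5 — total 16, matching the house size, so no adjustment is needed.

Lowland 6; West 5; East 5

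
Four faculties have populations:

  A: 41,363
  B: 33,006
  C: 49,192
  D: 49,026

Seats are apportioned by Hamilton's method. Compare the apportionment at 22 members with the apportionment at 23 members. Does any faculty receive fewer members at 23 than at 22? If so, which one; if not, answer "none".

At 22 seats: A 6, B 4, C 6, D 6.
At 23 seats: A 5, B 4, C 7, D 7.
A drops from 6 to 5.

A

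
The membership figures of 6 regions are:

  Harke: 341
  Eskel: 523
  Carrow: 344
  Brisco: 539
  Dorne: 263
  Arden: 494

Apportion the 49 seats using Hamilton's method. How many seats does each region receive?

The standard divisor is 2504/49 ≈ 51.102.
Standard quotas: Harke 6.673, Eskel 10.234, Carrow 6.732, Brisco 10.548, Dorne 5.147, Arden 9.667.
Lower quotas: Harke 6, Eskel 10, Carrow 6, Brisco 10, Dorne 5, Arden 9 (sum 46, leaving 3 seats).
Remainders in descending order: Carrow 0.732, Harke 0.673, Arden 0.667, Brisco 0.548, Eskel 0.234, Dorne 0.147.
The surplus seats go to Carrow, Harke, Arden.

Harke 7; Eskel 10; Carrow 7; Brisco 10; Dorne 5; Arden 10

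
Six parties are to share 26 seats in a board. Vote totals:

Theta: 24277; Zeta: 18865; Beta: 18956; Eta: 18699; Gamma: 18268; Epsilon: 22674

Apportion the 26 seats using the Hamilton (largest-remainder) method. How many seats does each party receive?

Theta 5; Zeta 4; Beta 4; Eta 4; Gamma 4; Epsilon 5

Standard divisor: 121739 ÷ 26 ≈ 4682.269.
Standard quotas: Theta 5.1849, Zeta 4.0290, Beta 4.0485, Eta 3.9936, Gamma 3.9015, Epsilon 4.8425.
Lower quotas: Theta 5, Zeta 4, Beta 4, Eta 3, Gamma 3, Epsilon 4 (sum 23, leaving 3 seats).
Remainders in descending order: Eta 0.9936, Gamma 0.9015, Epsilon 0.8425, Theta 0.1849, Beta 0.0485, Zeta 0.0290.
The surplus seats go to Eta, Gamma, Epsilon.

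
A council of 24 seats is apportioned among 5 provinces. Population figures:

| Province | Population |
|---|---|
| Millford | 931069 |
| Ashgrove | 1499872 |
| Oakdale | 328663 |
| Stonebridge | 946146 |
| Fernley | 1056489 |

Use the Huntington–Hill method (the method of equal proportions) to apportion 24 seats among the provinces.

With divisor 204311: modified quotas Millford 4.557, Ashgrove 7.341, Oakdale 1.609, Stonebridge 4.631, Fernley 5.171.
Geometric-mean thresholds: Millford √(4·5)=4.472, Ashgrove √(7·8)=7.483, Oakdale √(1·2)=1.414, Stonebridge √(4·5)=4.472, Fernley √(5·6)=5.477.
Each quota rounded against its threshold gives Millford 5, Ashgrove 7, Oakdale 2, Stonebridge 5, Fernley 5 (total 24).

Millford 5; Ashgrove 7; Oakdale 2; Stonebridge 5; Fernley 5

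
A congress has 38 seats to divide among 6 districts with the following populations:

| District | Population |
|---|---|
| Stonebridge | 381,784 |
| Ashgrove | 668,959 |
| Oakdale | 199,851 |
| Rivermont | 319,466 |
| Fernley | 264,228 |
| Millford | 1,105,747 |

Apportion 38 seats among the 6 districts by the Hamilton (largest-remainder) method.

Stonebridge 5, Ashgrove 9, Oakdale 3, Rivermont 4, Fernley 3, Millford 14

Total 2940035; standard divisor 2940035/38 ≈ 77369.342.
Standard quotas: Stonebridge 4.9346, Ashgrove 8.6463, Oakdale 2.5831, Rivermont 4.1291, Fernley 3.4152, Millford 14.2918.
Lower quotas: Stonebridge 4, Ashgrove 8, Oakdale 2, Rivermont 4, Fernley 3, Millford 14 (sum 35, leaving 3 seats).
Remainders in descending order: Stonebridge 0.9346, Ashgrove 0.6463, Oakdale 0.5831, Fernley 0.4152, Millford 0.2918, Rivermont 0.1291.
The surplus seats go to Stonebridge, Ashgrove, Oakdale.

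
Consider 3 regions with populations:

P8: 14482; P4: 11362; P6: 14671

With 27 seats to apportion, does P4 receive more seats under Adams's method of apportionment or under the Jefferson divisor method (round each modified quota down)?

Adams: P8 9, P4 8, P6 10.
Jefferson: P8 10, P4 7, P6 10.
P4 gets 8 under Adams and 7 under Jefferson.

Adams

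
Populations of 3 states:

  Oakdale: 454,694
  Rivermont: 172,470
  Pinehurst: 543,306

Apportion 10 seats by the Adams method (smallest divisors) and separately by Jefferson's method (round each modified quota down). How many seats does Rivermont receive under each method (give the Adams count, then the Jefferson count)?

2 and 1

Adams: Oakdale 4, Rivermont 2, Pinehurst 4.
Jefferson: Oakdale 4, Rivermont 1, Pinehurst 5.
Rivermont gets 2 under Adams and 1 under Jefferson.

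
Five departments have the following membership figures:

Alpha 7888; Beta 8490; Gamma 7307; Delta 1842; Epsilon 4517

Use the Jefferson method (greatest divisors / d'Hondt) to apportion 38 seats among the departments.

Alpha 10, Beta 11, Gamma 9, Delta 2, Epsilon 6

Standard divisor 30044/38 ≈ 790.632; standard quotas: Alpha 9.977, Beta 10.738, Gamma 9.242, Delta 2.330, Epsilon 5.713.
Rounding down gives 9, 10, 9, 2, 5 = 35 seats, so the divisor must be adjusted.
With modified divisor 740: modified quotas Alpha 10.659, Beta 11.473, Gamma 9.874, Delta 2.489, Epsilon 6.104.
Rounding down: Alpha 10, Beta 11, Gamma 9, Delta 2, Epsilon 6 (total 38).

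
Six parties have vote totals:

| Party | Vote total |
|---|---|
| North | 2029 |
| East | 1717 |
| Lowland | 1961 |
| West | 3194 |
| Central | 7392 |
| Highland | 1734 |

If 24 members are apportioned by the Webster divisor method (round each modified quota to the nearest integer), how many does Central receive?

10

Standard divisor 18027/24 ≈ 751.125; standard quotas: North 2.701, East 2.286, Lowland 2.611, West 4.252, Central 9.841, Highland 2.309.
Rounding to the nearest integer gives North 3, East 2, Lowland 3, West 4, Central 10, Highland 2 — total 24, matching the house size, so no adjustment is needed.
Central receives 10.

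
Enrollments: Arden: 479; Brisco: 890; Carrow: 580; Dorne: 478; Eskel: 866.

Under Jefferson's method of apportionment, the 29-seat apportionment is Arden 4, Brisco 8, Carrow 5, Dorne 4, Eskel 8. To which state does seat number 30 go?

Brisco

Priority for the next seat is population ÷ (current seats + 1).
Priorities: Arden 95.800, Brisco 98.889, Carrow 96.667, Dorne 95.600, Eskel 96.222.
Highest priority: Brisco.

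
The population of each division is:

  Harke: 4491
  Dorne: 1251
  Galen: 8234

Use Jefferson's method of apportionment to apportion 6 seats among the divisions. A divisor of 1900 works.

With modified divisor 1900: modified quotas Harke 2.364, Dorne 0.658, Galen 4.334.
Rounding down: Harke 2, Dorne 0, Galen 4 (total 6).

Harke: 2, Dorne: 0, Galen: 4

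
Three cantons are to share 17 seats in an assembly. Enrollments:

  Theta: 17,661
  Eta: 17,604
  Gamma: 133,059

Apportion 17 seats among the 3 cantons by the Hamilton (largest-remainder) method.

Theta 2; Eta 2; Gamma 13

The standard divisor is 168324/17 ≈ 9901.412.
Standard quotas: Theta 1.7837, Eta 1.7779, Gamma 13.4384.
Lower quotas: Theta 1, Eta 1, Gamma 13 (sum 15, leaving 2 seats).
Remainders in descending order: Theta 0.7837, Eta 0.7779, Gamma 0.4384.
The surplus seats go to Theta, Eta.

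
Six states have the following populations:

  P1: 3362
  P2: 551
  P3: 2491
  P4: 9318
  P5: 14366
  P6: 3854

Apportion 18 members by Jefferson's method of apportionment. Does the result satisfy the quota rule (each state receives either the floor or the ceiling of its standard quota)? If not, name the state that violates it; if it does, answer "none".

Standard quotas: P1 1.783, P2 0.292, P3 1.321, P4 4.941, P5 7.619, P6 2.044.
Jefferson allocation: P1 2, P2 0, P3 1, P4 5, P5 8, P6 2.
Every allocation lies between the lower and upper quota.

none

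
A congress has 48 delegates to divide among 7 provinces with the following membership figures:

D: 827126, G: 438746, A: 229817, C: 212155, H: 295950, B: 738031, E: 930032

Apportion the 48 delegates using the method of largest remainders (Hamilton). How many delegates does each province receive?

D 11, G 6, A 3, C 3, H 4, B 9, E 12

Standard divisor: 3671857 ÷ 48 ≈ 76497.021.
Standard quotas: D 10.8125, G 5.7355, A 3.0043, C 2.7734, H 3.8688, B 9.6478, E 12.1578.
Lower quotas: D 10, G 5, A 3, C 2, H 3, B 9, E 12 (sum 44, leaving 4 seats).
Remainders in descending order: H 0.8688, D 0.8125, C 0.7734, G 0.7355, B 0.6478, E 0.1578, A 0.0043.
Largest remainders: H, D, C, G receive the extra seats.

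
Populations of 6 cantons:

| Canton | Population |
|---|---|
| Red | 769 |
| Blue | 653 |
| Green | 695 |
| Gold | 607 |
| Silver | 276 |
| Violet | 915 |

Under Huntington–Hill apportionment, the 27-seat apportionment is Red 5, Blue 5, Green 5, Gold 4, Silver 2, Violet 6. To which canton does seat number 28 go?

Priority for the next seat is population ÷ (√(s·(s+1))).
Priorities: Red 140.400, Blue 119.221, Green 126.889, Gold 135.729, Silver 112.677, Violet 141.188.
Highest priority: Violet.

Violet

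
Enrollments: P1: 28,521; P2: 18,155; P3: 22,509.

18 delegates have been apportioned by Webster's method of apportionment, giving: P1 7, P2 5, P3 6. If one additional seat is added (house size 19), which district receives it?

P1

Priority for the next seat is population ÷ (current seats + 0.5).
Priorities: P1 3802.800, P2 3300.909, P3 3462.923.
Highest priority: P1.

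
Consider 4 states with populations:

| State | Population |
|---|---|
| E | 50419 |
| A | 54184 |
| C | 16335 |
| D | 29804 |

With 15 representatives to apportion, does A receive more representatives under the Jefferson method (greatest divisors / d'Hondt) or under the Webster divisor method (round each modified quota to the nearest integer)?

Jefferson: E 5, A 6, C 1, D 3.
Webster: E 5, A 5, C 2, D 3.
A gets 6 under Jefferson and 5 under Webster.

Jefferson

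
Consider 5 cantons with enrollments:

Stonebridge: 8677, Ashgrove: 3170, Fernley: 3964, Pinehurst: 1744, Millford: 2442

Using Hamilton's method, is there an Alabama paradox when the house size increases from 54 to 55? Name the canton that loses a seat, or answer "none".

Millford

At 54 seats: Stonebridge 23, Ashgrove 8, Fernley 11, Pinehurst 5, Millford 7.
At 55 seats: Stonebridge 24, Ashgrove 9, Fernley 11, Pinehurst 5, Millford 6.
Millford drops from 7 to 6.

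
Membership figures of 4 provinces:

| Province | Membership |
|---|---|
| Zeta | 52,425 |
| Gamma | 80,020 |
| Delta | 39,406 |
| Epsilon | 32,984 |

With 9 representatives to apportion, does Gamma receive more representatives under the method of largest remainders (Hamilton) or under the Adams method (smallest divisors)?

Hamilton: Zeta 2, Gamma 4, Delta 2, Epsilon 1.
Adams: Zeta 2, Gamma 3, Delta 2, Epsilon 2.
Gamma gets 4 under Hamilton and 3 under Adams.

Hamilton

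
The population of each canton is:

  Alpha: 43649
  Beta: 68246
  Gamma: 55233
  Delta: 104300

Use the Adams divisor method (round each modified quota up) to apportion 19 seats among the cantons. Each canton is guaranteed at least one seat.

Alpha 3, Beta 5, Gamma 4, Delta 7

Standard divisor 271428/19 ≈ 14285.684; standard quotas: Alpha 3.055, Beta 4.777, Gamma 3.866, Delta 7.301.
Rounding up gives 4, 5, 4, 8 = 21 seats, so the divisor must be adjusted.
With modified divisor 16000: modified quotas Alpha 2.728, Beta 4.265, Gamma 3.452, Delta 6.519.
Rounding up: Alpha 3, Beta 5, Gamma 4, Delta 7 (total 19).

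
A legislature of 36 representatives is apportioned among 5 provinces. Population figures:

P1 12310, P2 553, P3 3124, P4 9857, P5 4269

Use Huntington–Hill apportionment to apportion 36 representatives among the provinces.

P1=14, P2=1, P3=4, P4=12, P5=5

With divisor 854: modified quotas P1 14.415, P2 0.648, P3 3.658, P4 11.542, P5 4.999.
Geometric-mean thresholds: P1 √(14·15)=14.491, P2 (min 1), P3 √(3·4)=3.464, P4 √(11·12)=11.489, P5 √(4·5)=4.472.
Each quota rounded against its threshold gives P1 14, P2 1, P3 4, P4 12, P5 5 (total 36).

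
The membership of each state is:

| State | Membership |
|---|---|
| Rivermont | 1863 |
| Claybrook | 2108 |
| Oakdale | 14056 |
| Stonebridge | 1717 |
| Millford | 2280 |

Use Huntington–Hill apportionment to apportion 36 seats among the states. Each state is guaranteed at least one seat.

Rivermont=3; Claybrook=3; Oakdale=23; Stonebridge=3; Millford=4

With divisor 617: modified quotas Rivermont 3.019, Claybrook 3.417, Oakdale 22.781, Stonebridge 2.783, Millford 3.695.
Geometric-mean thresholds: Rivermont √(3·4)=3.464, Claybrook √(3·4)=3.464, Oakdale √(22·23)=22.494, Stonebridge √(2·3)=2.449, Millford √(3·4)=3.464.
Each quota rounded against its threshold gives Rivermont 3, Claybrook 3, Oakdale 23, Stonebridge 3, Millford 4 (total 36).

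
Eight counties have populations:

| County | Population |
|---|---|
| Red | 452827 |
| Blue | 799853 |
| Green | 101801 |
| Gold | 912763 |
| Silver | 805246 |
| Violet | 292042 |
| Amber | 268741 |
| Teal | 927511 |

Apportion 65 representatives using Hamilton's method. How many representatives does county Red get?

7

Total 4560784; standard divisor 4560784/65 ≈ 70165.908.
Standard quotas: Red 6.4537, Blue 11.3995, Green 1.4509, Gold 13.0086, Silver 11.4763, Violet 4.1622, Amber 3.8301, Teal 13.2188.
Lower quotas: Red 6, Blue 11, Green 1, Gold 13, Silver 11, Violet 4, Amber 3, Teal 13 (sum 62, leaving 3 seats).
Remainders in descending order: Amber 0.8301, Silver 0.4763, Red 0.4537, Green 0.4509, Blue 0.3995, Teal 0.2188, Violet 0.1622, Gold 0.0086.
The surplus seats go to Amber, Silver, Red.
Red receives 7.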